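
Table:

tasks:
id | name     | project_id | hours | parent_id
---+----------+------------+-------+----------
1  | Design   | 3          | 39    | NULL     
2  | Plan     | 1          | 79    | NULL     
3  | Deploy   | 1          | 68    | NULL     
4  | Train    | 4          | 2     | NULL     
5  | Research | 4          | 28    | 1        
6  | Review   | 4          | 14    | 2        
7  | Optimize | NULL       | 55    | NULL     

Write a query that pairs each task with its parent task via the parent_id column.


This is a self-join: tasks is joined to a second copy of itself, matching each row's parent_id to another row's id. Use LEFT JOIN so rows with parent_id=NULL are kept.
  - task 1 (Design): parent_id=NULL -> NULL
  - task 2 (Plan): parent_id=NULL -> NULL
  - task 3 (Deploy): parent_id=NULL -> NULL
  - task 4 (Train): parent_id=NULL -> NULL
  - task 5 (Research): parent_id=1 -> Design
  - task 6 (Review): parent_id=2 -> Plan
  - task 7 (Optimize): parent_id=NULL -> NULL

SQL:
SELECT a.name AS item, b.name AS parent
FROM tasks a
LEFT JOIN tasks b ON a.parent_id = b.id

Result:
item     | parent
---------+-------
Design   | NULL  
Plan     | NULL  
Deploy   | NULL  
Train    | NULL  
Research | Design
Review   | Plan  
Optimize | NULL  


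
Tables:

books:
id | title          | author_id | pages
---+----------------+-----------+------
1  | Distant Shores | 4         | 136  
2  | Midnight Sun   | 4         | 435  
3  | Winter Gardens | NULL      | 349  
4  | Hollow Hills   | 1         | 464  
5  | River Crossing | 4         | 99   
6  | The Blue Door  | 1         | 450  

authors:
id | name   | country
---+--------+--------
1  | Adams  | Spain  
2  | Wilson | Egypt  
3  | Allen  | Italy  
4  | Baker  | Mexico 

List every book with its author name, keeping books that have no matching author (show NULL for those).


LEFT JOIN keeps every row from books (the left table); where author_id has no match in authors, the author columns become NULL. Walk through each book:
  - book 1 (Distant Shores): author_id=4 -> matches Baker
  - book 2 (Midnight Sun): author_id=4 -> matches Baker
  - book 3 (Winter Gardens): author_id=NULL, no match -> kept with NULL
  - book 4 (Hollow Hills): author_id=1 -> matches Adams
  - book 5 (River Crossing): author_id=4 -> matches Baker
  - book 6 (The Blue Door): author_id=1 -> matches Adams
All 6 rows appear; 1 has NULL author.

SQL:
SELECT a.title, b.name AS author
FROM books a
LEFT JOIN authors b ON a.author_id = b.id

Result:
title          | author
---------------+-------
Distant Shores | Baker 
Midnight Sun   | Baker 
Winter Gardens | NULL  
Hollow Hills   | Adams 
River Crossing | Baker 
The Blue Door  | Adams 


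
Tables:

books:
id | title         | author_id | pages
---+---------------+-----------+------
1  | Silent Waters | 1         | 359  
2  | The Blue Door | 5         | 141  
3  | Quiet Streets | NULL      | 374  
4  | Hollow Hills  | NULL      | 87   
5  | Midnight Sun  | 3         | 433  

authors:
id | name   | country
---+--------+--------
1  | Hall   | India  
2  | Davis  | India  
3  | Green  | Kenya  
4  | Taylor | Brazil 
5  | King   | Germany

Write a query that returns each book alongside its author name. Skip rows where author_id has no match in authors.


INNER JOIN keeps only books rows whose author_id matches an id in authors. Walk through each book:
  - book 1 (Silent Waters): author_id=1 -> matches Hall
  - book 2 (The Blue Door): author_id=5 -> matches King
  - book 3 (Quiet Streets): author_id=NULL, no match -> dropped
  - book 4 (Hollow Hills): author_id=NULL, no match -> dropped
  - book 5 (Midnight Sun): author_id=3 -> matches Green
So 2 of 5 rows are dropped.

SQL:
SELECT a.title, b.name AS author
FROM books a
INNER JOIN authors b ON a.author_id = b.id

Result:
title         | author
--------------+-------
Silent Waters | Hall  
The Blue Door | King  
Midnight Sun  | Green 


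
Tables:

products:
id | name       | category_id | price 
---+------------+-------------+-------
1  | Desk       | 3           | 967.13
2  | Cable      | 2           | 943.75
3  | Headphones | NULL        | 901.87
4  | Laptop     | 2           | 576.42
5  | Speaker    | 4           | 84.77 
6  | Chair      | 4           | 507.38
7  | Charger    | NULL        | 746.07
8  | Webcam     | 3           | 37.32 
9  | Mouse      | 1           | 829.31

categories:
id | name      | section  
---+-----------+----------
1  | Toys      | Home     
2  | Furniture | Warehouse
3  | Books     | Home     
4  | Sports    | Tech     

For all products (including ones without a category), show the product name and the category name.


LEFT JOIN keeps every row from products (the left table); where category_id has no match in categories, the category columns become NULL. Walk through each product:
  - product 1 (Desk): category_id=3 -> matches Books
  - product 2 (Cable): category_id=2 -> matches Furniture
  - product 3 (Headphones): category_id=NULL, no match -> kept with NULL
  - product 4 (Laptop): category_id=2 -> matches Furniture
  - product 5 (Speaker): category_id=4 -> matches Sports
  - product 6 (Chair): category_id=4 -> matches Sports
  - product 7 (Charger): category_id=NULL, no match -> kept with NULL
  - product 8 (Webcam): category_id=3 -> matches Books
  - product 9 (Mouse): category_id=1 -> matches Toys
All 9 rows appear; 2 have NULL category.

SQL:
SELECT a.name, b.name AS category
FROM products a
LEFT JOIN categories b ON a.category_id = b.id

Result:
name       | category 
-----------+----------
Desk       | Books    
Cable      | Furniture
Headphones | NULL     
Laptop     | Furniture
Speaker    | Sports   
Chair      | Sports   
Charger    | NULL     
Webcam     | Books    
Mouse      | Toys     


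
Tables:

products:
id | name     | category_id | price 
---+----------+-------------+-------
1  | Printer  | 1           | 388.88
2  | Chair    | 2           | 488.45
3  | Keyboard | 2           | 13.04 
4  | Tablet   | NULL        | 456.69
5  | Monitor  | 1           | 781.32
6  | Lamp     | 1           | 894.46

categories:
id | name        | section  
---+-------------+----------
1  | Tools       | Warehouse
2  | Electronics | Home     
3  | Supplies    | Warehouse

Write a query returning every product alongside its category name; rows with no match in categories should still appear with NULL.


LEFT JOIN keeps every row from products (the left table); where category_id has no match in categories, the category columns become NULL. Walk through each product:
  - product 1 (Printer): category_id=1 -> matches Tools
  - product 2 (Chair): category_id=2 -> matches Electronics
  - product 3 (Keyboard): category_id=2 -> matches Electronics
  - product 4 (Tablet): category_id=NULL, no match -> kept with NULL
  - product 5 (Monitor): category_id=1 -> matches Tools
  - product 6 (Lamp): category_id=1 -> matches Tools
All 6 rows appear; 1 has NULL category.

SQL:
SELECT a.name, b.name AS category
FROM products a
LEFT JOIN categories b ON a.category_id = b.id

Result:
name     | category   
---------+------------
Printer  | Tools      
Chair    | Electronics
Keyboard | Electronics
Tablet   | NULL       
Monitor  | Tools      
Lamp     | Tools      


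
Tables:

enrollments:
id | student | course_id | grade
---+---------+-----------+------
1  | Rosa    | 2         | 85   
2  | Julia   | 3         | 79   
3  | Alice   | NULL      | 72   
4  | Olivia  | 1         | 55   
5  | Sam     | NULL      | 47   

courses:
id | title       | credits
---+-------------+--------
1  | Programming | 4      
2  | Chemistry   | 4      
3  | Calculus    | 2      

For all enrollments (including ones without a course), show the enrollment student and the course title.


LEFT JOIN keeps every row from enrollments (the left table); where course_id has no match in courses, the course columns become NULL. Walk through each enrollment:
  - enrollment 1 (Rosa): course_id=2 -> matches Chemistry
  - enrollment 2 (Julia): course_id=3 -> matches Calculus
  - enrollment 3 (Alice): course_id=NULL, no match -> kept with NULL
  - enrollment 4 (Olivia): course_id=1 -> matches Programming
  - enrollment 5 (Sam): course_id=NULL, no match -> kept with NULL
All 5 rows appear; 2 have NULL course.

SQL:
SELECT a.student, b.title AS course
FROM enrollments a
LEFT JOIN courses b ON a.course_id = b.id

Result:
student | course     
--------+------------
Rosa    | Chemistry  
Julia   | Calculus   
Alice   | NULL       
Olivia  | Programming
Sam     | NULL       


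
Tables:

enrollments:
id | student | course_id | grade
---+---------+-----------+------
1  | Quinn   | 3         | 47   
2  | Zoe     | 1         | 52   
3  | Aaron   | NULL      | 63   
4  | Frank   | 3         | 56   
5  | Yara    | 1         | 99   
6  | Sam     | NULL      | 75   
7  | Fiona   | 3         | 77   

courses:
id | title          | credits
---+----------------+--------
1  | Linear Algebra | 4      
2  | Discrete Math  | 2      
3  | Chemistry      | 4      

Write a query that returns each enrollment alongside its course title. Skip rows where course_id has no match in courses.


INNER JOIN keeps only enrollments rows whose course_id matches an id in courses. Walk through each enrollment:
  - enrollment 1 (Quinn): course_id=3 -> matches Chemistry
  - enrollment 2 (Zoe): course_id=1 -> matches Linear Algebra
  - enrollment 3 (Aaron): course_id=NULL, no match -> dropped
  - enrollment 4 (Frank): course_id=3 -> matches Chemistry
  - enrollment 5 (Yara): course_id=1 -> matches Linear Algebra
  - enrollment 6 (Sam): course_id=NULL, no match -> dropped
  - enrollment 7 (Fiona): course_id=3 -> matches Chemistry
So 2 of 7 rows are dropped.

SQL:
SELECT a.student, b.title AS course
FROM enrollments a
INNER JOIN courses b ON a.course_id = b.id

Result:
student | course        
--------+---------------
Quinn   | Chemistry     
Zoe     | Linear Algebra
Frank   | Chemistry     
Yara    | Linear Algebra
Fiona   | Chemistry     


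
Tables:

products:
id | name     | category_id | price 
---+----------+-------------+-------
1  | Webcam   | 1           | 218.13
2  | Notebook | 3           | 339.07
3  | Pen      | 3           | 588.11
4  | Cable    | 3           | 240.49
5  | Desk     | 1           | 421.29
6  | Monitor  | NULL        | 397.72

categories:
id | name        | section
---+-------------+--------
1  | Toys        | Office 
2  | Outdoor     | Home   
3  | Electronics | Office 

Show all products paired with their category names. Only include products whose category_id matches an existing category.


INNER JOIN keeps only products rows whose category_id matches an id in categories. Walk through each product:
  - product 1 (Webcam): category_id=1 -> matches Toys
  - product 2 (Notebook): category_id=3 -> matches Electronics
  - product 3 (Pen): category_id=3 -> matches Electronics
  - product 4 (Cable): category_id=3 -> matches Electronics
  - product 5 (Desk): category_id=1 -> matches Toys
  - product 6 (Monitor): category_id=NULL, no match -> dropped
So 1 of 6 rows is dropped.

SQL:
SELECT a.name, b.name AS category
FROM products a
INNER JOIN categories b ON a.category_id = b.id

Result:
name     | category   
---------+------------
Webcam   | Toys       
Notebook | Electronics
Pen      | Electronics
Cable    | Electronics
Desk     | Toys       


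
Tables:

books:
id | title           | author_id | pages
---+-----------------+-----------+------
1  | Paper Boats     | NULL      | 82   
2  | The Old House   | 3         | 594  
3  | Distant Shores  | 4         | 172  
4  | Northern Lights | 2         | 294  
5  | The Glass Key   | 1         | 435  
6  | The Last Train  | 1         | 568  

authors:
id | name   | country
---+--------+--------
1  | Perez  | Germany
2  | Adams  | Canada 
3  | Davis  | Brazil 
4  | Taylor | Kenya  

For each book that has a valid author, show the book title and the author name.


INNER JOIN keeps only books rows whose author_id matches an id in authors. Walk through each book:
  - book 1 (Paper Boats): author_id=NULL, no match -> dropped
  - book 2 (The Old House): author_id=3 -> matches Davis
  - book 3 (Distant Shores): author_id=4 -> matches Taylor
  - book 4 (Northern Lights): author_id=2 -> matches Adams
  - book 5 (The Glass Key): author_id=1 -> matches Perez
  - book 6 (The Last Train): author_id=1 -> matches Perez
So 1 of 6 rows is dropped.

SQL:
SELECT a.title, b.name AS author
FROM books a
INNER JOIN authors b ON a.author_id = b.id

Result:
title           | author
----------------+-------
The Old House   | Davis 
Distant Shores  | Taylor
Northern Lights | Adams 
The Glass Key   | Perez 
The Last Train  | Perez 


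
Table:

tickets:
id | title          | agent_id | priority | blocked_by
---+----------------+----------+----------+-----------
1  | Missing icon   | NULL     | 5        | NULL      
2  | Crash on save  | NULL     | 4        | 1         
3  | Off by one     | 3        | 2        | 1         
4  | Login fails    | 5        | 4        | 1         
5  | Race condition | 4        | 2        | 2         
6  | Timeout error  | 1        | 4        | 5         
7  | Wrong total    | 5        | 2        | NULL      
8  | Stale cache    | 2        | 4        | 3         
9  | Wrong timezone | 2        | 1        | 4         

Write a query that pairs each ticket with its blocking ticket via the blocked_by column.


This is a self-join: tickets is joined to a second copy of itself, matching each row's blocked_by to another row's id. Use LEFT JOIN so rows with blocked_by=NULL are kept.
  - ticket 1 (Missing icon): blocked_by=NULL -> NULL
  - ticket 2 (Crash on save): blocked_by=1 -> Missing icon
  - ticket 3 (Off by one): blocked_by=1 -> Missing icon
  - ticket 4 (Login fails): blocked_by=1 -> Missing icon
  - ticket 5 (Race condition): blocked_by=2 -> Crash on save
  - ticket 6 (Timeout error): blocked_by=5 -> Race condition
  - ticket 7 (Wrong total): blocked_by=NULL -> NULL
  - ticket 8 (Stale cache): blocked_by=3 -> Off by one
  - ticket 9 (Wrong timezone): blocked_by=4 -> Login fails

SQL:
SELECT a.title AS item, b.title AS blocked_by
FROM tickets a
LEFT JOIN tickets b ON a.blocked_by = b.id

Result:
item           | blocked_by    
---------------+---------------
Missing icon   | NULL          
Crash on save  | Missing icon  
Off by one     | Missing icon  
Login fails    | Missing icon  
Race condition | Crash on save 
Timeout error  | Race condition
Wrong total    | NULL          
Stale cache    | Off by one    
Wrong timezone | Login fails   


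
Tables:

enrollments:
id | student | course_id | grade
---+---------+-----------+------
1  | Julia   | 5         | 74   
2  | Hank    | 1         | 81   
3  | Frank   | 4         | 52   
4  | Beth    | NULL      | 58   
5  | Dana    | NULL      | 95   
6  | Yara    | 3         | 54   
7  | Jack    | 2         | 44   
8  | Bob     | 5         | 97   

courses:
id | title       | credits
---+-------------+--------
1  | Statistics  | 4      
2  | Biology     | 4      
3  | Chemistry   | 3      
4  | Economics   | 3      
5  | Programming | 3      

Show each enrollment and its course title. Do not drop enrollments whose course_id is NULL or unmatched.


LEFT JOIN keeps every row from enrollments (the left table); where course_id has no match in courses, the course columns become NULL. Walk through each enrollment:
  - enrollment 1 (Julia): course_id=5 -> matches Programming
  - enrollment 2 (Hank): course_id=1 -> matches Statistics
  - enrollment 3 (Frank): course_id=4 -> matches Economics
  - enrollment 4 (Beth): course_id=NULL, no match -> kept with NULL
  - enrollment 5 (Dana): course_id=NULL, no match -> kept with NULL
  - enrollment 6 (Yara): course_id=3 -> matches Chemistry
  - enrollment 7 (Jack): course_id=2 -> matches Biology
  - enrollment 8 (Bob): course_id=5 -> matches Programming
All 8 rows appear; 2 have NULL course.

SQL:
SELECT a.student, b.title AS course
FROM enrollments a
LEFT JOIN courses b ON a.course_id = b.id

Result:
student | course     
--------+------------
Julia   | Programming
Hank    | Statistics 
Frank   | Economics  
Beth    | NULL       
Dana    | NULL       
Yara    | Chemistry  
Jack    | Biology    
Bob     | Programming


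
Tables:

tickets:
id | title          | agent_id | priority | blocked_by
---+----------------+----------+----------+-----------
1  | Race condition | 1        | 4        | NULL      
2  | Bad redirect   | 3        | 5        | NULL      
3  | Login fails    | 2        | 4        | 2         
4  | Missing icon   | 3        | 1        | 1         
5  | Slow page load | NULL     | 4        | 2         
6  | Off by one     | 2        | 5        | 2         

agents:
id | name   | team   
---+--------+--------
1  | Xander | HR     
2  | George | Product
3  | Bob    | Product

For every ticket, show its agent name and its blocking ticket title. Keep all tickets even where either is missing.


Two LEFT JOINs from the same base table tickets: one to agents via agent_id, one to tickets itself via blocked_by. Both are LEFT so every ticket is preserved.
Match against agents:
  - ticket 1 (Race condition): agent_id=1 -> matches Xander
  - ticket 2 (Bad redirect): agent_id=3 -> matches Bob
  - ticket 3 (Login fails): agent_id=2 -> matches George
  - ticket 4 (Missing icon): agent_id=3 -> matches Bob
  - ticket 5 (Slow page load): agent_id=NULL, no match -> kept with NULL
  - ticket 6 (Off by one): agent_id=2 -> matches George
Match against tickets (self):
  - ticket 1 (Race condition): blocked_by=NULL -> NULL
  - ticket 2 (Bad redirect): blocked_by=NULL -> NULL
  - ticket 3 (Login fails): blocked_by=2 -> Bad redirect
  - ticket 4 (Missing icon): blocked_by=1 -> Race condition
  - ticket 5 (Slow page load): blocked_by=2 -> Bad redirect
  - ticket 6 (Off by one): blocked_by=2 -> Bad redirect

SQL:
SELECT a.title, b.name AS agent, c.title AS blocked_by
FROM tickets a
LEFT JOIN agents b ON a.agent_id = b.id
LEFT JOIN tickets c ON a.blocked_by = c.id

Result:
title          | agent  | blocked_by    
---------------+--------+---------------
Race condition | Xander | NULL          
Bad redirect   | Bob    | NULL          
Login fails    | George | Bad redirect  
Missing icon   | Bob    | Race condition
Slow page load | NULL   | Bad redirect  
Off by one     | George | Bad redirect  


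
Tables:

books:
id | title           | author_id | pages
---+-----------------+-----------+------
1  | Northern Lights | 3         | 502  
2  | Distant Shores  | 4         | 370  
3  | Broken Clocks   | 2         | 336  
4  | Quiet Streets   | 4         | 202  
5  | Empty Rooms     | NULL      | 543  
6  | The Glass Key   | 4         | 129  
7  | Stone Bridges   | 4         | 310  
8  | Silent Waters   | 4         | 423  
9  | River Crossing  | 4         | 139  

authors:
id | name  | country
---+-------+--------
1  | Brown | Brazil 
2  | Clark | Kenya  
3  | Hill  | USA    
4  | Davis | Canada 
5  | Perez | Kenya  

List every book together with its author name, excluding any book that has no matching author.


INNER JOIN keeps only books rows whose author_id matches an id in authors. Walk through each book:
  - book 1 (Northern Lights): author_id=3 -> matches Hill
  - book 2 (Distant Shores): author_id=4 -> matches Davis
  - book 3 (Broken Clocks): author_id=2 -> matches Clark
  - book 4 (Quiet Streets): author_id=4 -> matches Davis
  - book 5 (Empty Rooms): author_id=NULL, no match -> dropped
  - book 6 (The Glass Key): author_id=4 -> matches Davis
  - book 7 (Stone Bridges): author_id=4 -> matches Davis
  - book 8 (Silent Waters): author_id=4 -> matches Davis
  - book 9 (River Crossing): author_id=4 -> matches Davis
So 1 of 9 rows is dropped.

SQL:
SELECT a.title, b.name AS author
FROM books a
INNER JOIN authors b ON a.author_id = b.id

Result:
title           | author
----------------+-------
Northern Lights | Hill  
Distant Shores  | Davis 
Broken Clocks   | Clark 
Quiet Streets   | Davis 
The Glass Key   | Davis 
Stone Bridges   | Davis 
Silent Waters   | Davis 
River Crossing  | Davis 


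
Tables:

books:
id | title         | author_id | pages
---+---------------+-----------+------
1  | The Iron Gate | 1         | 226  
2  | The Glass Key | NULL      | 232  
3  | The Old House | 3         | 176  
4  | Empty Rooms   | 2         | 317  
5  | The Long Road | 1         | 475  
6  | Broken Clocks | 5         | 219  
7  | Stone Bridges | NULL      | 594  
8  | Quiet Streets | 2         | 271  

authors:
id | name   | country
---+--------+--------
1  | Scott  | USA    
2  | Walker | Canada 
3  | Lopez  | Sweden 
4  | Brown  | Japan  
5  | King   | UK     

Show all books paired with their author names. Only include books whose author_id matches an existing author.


INNER JOIN keeps only books rows whose author_id matches an id in authors. Walk through each book:
  - book 1 (The Iron Gate): author_id=1 -> matches Scott
  - book 2 (The Glass Key): author_id=NULL, no match -> dropped
  - book 3 (The Old House): author_id=3 -> matches Lopez
  - book 4 (Empty Rooms): author_id=2 -> matches Walker
  - book 5 (The Long Road): author_id=1 -> matches Scott
  - book 6 (Broken Clocks): author_id=5 -> matches King
  - book 7 (Stone Bridges): author_id=NULL, no match -> dropped
  - book 8 (Quiet Streets): author_id=2 -> matches Walker
So 2 of 8 rows are dropped.

SQL:
SELECT a.title, b.name AS author
FROM books a
INNER JOIN authors b ON a.author_id = b.id

Result:
title         | author
--------------+-------
The Iron Gate | Scott 
The Old House | Lopez 
Empty Rooms   | Walker
The Long Road | Scott 
Broken Clocks | King  
Quiet Streets | Walker


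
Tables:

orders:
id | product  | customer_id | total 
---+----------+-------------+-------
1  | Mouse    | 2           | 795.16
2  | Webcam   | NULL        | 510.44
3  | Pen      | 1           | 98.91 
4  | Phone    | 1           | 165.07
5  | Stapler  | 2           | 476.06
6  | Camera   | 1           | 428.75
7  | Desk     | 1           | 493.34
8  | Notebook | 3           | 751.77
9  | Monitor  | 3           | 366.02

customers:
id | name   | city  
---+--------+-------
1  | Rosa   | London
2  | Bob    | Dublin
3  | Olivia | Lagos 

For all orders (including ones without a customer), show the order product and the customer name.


LEFT JOIN keeps every row from orders (the left table); where customer_id has no match in customers, the customer columns become NULL. Walk through each order:
  - order 1 (Mouse): customer_id=2 -> matches Bob
  - order 2 (Webcam): customer_id=NULL, no match -> kept with NULL
  - order 3 (Pen): customer_id=1 -> matches Rosa
  - order 4 (Phone): customer_id=1 -> matches Rosa
  - order 5 (Stapler): customer_id=2 -> matches Bob
  - order 6 (Camera): customer_id=1 -> matches Rosa
  - order 7 (Desk): customer_id=1 -> matches Rosa
  - order 8 (Notebook): customer_id=3 -> matches Olivia
  - order 9 (Monitor): customer_id=3 -> matches Olivia
All 9 rows appear; 1 has NULL customer.

SQL:
SELECT a.product, b.name AS customer
FROM orders a
LEFT JOIN customers b ON a.customer_id = b.id

Result:
product  | customer
---------+---------
Mouse    | Bob     
Webcam   | NULL    
Pen      | Rosa    
Phone    | Rosa    
Stapler  | Bob     
Camera   | Rosa    
Desk     | Rosa    
Notebook | Olivia  
Monitor  | Olivia  


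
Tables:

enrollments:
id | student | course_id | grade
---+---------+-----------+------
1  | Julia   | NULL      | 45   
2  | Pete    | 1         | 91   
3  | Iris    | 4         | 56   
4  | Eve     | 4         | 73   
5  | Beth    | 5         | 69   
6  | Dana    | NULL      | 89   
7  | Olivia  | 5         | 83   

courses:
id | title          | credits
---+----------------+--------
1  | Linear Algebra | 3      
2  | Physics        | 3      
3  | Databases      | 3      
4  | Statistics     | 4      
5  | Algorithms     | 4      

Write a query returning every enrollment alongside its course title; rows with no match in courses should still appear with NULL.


LEFT JOIN keeps every row from enrollments (the left table); where course_id has no match in courses, the course columns become NULL. Walk through each enrollment:
  - enrollment 1 (Julia): course_id=NULL, no match -> kept with NULL
  - enrollment 2 (Pete): course_id=1 -> matches Linear Algebra
  - enrollment 3 (Iris): course_id=4 -> matches Statistics
  - enrollment 4 (Eve): course_id=4 -> matches Statistics
  - enrollment 5 (Beth): course_id=5 -> matches Algorithms
  - enrollment 6 (Dana): course_id=NULL, no match -> kept with NULL
  - enrollment 7 (Olivia): course_id=5 -> matches Algorithms
All 7 rows appear; 2 have NULL course.

SQL:
SELECT a.student, b.title AS course
FROM enrollments a
LEFT JOIN courses b ON a.course_id = b.id

Result:
student | course        
--------+---------------
Julia   | NULL          
Pete    | Linear Algebra
Iris    | Statistics    
Eve     | Statistics    
Beth    | Algorithms    
Dana    | NULL          
Olivia  | Algorithms    


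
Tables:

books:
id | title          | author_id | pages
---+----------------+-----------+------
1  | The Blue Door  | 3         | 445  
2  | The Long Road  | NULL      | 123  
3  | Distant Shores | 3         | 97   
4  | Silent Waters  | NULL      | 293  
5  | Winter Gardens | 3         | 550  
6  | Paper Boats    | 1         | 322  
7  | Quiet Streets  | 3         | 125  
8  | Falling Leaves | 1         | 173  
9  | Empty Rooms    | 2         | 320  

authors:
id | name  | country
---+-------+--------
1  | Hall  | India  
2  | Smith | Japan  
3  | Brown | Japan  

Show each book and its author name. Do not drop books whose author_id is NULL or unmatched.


LEFT JOIN keeps every row from books (the left table); where author_id has no match in authors, the author columns become NULL. Walk through each book:
  - book 1 (The Blue Door): author_id=3 -> matches Brown
  - book 2 (The Long Road): author_id=NULL, no match -> kept with NULL
  - book 3 (Distant Shores): author_id=3 -> matches Brown
  - book 4 (Silent Waters): author_id=NULL, no match -> kept with NULL
  - book 5 (Winter Gardens): author_id=3 -> matches Brown
  - book 6 (Paper Boats): author_id=1 -> matches Hall
  - book 7 (Quiet Streets): author_id=3 -> matches Brown
  - book 8 (Falling Leaves): author_id=1 -> matches Hall
  - book 9 (Empty Rooms): author_id=2 -> matches Smith
All 9 rows appear; 2 have NULL author.

SQL:
SELECT a.title, b.name AS author
FROM books a
LEFT JOIN authors b ON a.author_id = b.id

Result:
title          | author
---------------+-------
The Blue Door  | Brown 
The Long Road  | NULL  
Distant Shores | Brown 
Silent Waters  | NULL  
Winter Gardens | Brown 
Paper Boats    | Hall  
Quiet Streets  | Brown 
Falling Leaves | Hall  
Empty Rooms    | Smith 


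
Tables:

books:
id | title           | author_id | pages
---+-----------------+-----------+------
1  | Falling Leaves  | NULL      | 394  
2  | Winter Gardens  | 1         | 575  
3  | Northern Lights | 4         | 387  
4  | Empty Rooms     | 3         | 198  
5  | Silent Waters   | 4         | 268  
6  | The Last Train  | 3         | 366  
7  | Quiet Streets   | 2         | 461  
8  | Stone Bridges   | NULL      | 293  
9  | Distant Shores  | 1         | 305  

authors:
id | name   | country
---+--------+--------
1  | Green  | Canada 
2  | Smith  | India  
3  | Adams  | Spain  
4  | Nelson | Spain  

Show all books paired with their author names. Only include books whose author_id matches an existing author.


INNER JOIN keeps only books rows whose author_id matches an id in authors. Walk through each book:
  - book 1 (Falling Leaves): author_id=NULL, no match -> dropped
  - book 2 (Winter Gardens): author_id=1 -> matches Green
  - book 3 (Northern Lights): author_id=4 -> matches Nelson
  - book 4 (Empty Rooms): author_id=3 -> matches Adams
  - book 5 (Silent Waters): author_id=4 -> matches Nelson
  - book 6 (The Last Train): author_id=3 -> matches Adams
  - book 7 (Quiet Streets): author_id=2 -> matches Smith
  - book 8 (Stone Bridges): author_id=NULL, no match -> dropped
  - book 9 (Distant Shores): author_id=1 -> matches Green
So 2 of 9 rows are dropped.

SQL:
SELECT a.title, b.name AS author
FROM books a
INNER JOIN authors b ON a.author_id = b.id

Result:
title           | author
----------------+-------
Winter Gardens  | Green 
Northern Lights | Nelson
Empty Rooms     | Adams 
Silent Waters   | Nelson
The Last Train  | Adams 
Quiet Streets   | Smith 
Distant Shores  | Green 


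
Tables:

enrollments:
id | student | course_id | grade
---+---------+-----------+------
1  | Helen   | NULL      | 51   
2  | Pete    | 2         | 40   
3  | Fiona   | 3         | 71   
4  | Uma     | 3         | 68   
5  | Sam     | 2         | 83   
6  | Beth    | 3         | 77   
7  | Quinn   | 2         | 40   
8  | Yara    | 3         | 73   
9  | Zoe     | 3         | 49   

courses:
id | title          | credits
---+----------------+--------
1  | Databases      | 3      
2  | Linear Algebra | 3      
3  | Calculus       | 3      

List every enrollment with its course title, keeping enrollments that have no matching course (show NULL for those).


LEFT JOIN keeps every row from enrollments (the left table); where course_id has no match in courses, the course columns become NULL. Walk through each enrollment:
  - enrollment 1 (Helen): course_id=NULL, no match -> kept with NULL
  - enrollment 2 (Pete): course_id=2 -> matches Linear Algebra
  - enrollment 3 (Fiona): course_id=3 -> matches Calculus
  - enrollment 4 (Uma): course_id=3 -> matches Calculus
  - enrollment 5 (Sam): course_id=2 -> matches Linear Algebra
  - enrollment 6 (Beth): course_id=3 -> matches Calculus
  - enrollment 7 (Quinn): course_id=2 -> matches Linear Algebra
  - enrollment 8 (Yara): course_id=3 -> matches Calculus
  - enrollment 9 (Zoe): course_id=3 -> matches Calculus
All 9 rows appear; 1 has NULL course.

SQL:
SELECT a.student, b.title AS course
FROM enrollments a
LEFT JOIN courses b ON a.course_id = b.id

Result:
student | course        
--------+---------------
Helen   | NULL          
Pete    | Linear Algebra
Fiona   | Calculus      
Uma     | Calculus      
Sam     | Linear Algebra
Beth    | Calculus      
Quinn   | Linear Algebra
Yara    | Calculus      
Zoe     | Calculus      


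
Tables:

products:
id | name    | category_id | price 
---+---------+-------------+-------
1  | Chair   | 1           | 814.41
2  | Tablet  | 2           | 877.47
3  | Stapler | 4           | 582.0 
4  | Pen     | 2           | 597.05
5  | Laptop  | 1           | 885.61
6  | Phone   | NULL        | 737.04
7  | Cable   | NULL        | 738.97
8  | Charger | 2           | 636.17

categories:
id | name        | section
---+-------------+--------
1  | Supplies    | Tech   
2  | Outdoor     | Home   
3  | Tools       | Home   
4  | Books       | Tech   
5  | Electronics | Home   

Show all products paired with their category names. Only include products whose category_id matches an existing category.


INNER JOIN keeps only products rows whose category_id matches an id in categories. Walk through each product:
  - product 1 (Chair): category_id=1 -> matches Supplies
  - product 2 (Tablet): category_id=2 -> matches Outdoor
  - product 3 (Stapler): category_id=4 -> matches Books
  - product 4 (Pen): category_id=2 -> matches Outdoor
  - product 5 (Laptop): category_id=1 -> matches Supplies
  - product 6 (Phone): category_id=NULL, no match -> dropped
  - product 7 (Cable): category_id=NULL, no match -> dropped
  - product 8 (Charger): category_id=2 -> matches Outdoor
So 2 of 8 rows are dropped.

SQL:
SELECT a.name, b.name AS category
FROM products a
INNER JOIN categories b ON a.category_id = b.id

Result:
name    | category
--------+---------
Chair   | Supplies
Tablet  | Outdoor 
Stapler | Books   
Pen     | Outdoor 
Laptop  | Supplies
Charger | Outdoor 


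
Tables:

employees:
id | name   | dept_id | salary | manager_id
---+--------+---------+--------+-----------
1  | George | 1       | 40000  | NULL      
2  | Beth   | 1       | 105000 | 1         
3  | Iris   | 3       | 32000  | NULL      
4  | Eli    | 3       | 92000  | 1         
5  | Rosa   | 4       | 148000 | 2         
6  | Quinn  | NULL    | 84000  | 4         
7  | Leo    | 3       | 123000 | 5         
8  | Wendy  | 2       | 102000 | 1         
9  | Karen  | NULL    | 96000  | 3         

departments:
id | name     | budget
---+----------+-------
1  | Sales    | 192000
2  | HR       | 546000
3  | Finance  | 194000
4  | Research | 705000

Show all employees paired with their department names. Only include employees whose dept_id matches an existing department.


INNER JOIN keeps only employees rows whose dept_id matches an id in departments. Walk through each employee:
  - employee 1 (George): dept_id=1 -> matches Sales
  - employee 2 (Beth): dept_id=1 -> matches Sales
  - employee 3 (Iris): dept_id=3 -> matches Finance
  - employee 4 (Eli): dept_id=3 -> matches Finance
  - employee 5 (Rosa): dept_id=4 -> matches Research
  - employee 6 (Quinn): dept_id=NULL, no match -> dropped
  - employee 7 (Leo): dept_id=3 -> matches Finance
  - employee 8 (Wendy): dept_id=2 -> matches HR
  - employee 9 (Karen): dept_id=NULL, no match -> dropped
So 2 of 9 rows are dropped.

SQL:
SELECT a.name, b.name AS department
FROM employees a
INNER JOIN departments b ON a.dept_id = b.id

Result:
name   | department
-------+-----------
George | Sales     
Beth   | Sales     
Iris   | Finance   
Eli    | Finance   
Rosa   | Research  
Leo    | Finance   
Wendy  | HR        


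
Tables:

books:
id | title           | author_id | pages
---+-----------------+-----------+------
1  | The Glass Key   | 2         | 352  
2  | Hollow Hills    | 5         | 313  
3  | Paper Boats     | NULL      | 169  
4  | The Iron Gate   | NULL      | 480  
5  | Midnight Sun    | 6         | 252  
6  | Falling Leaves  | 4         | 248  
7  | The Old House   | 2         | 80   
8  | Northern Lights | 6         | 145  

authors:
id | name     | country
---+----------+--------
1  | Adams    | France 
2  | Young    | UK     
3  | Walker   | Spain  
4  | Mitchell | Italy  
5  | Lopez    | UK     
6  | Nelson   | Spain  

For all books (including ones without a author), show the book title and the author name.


LEFT JOIN keeps every row from books (the left table); where author_id has no match in authors, the author columns become NULL. Walk through each book:
  - book 1 (The Glass Key): author_id=2 -> matches Young
  - book 2 (Hollow Hills): author_id=5 -> matches Lopez
  - book 3 (Paper Boats): author_id=NULL, no match -> kept with NULL
  - book 4 (The Iron Gate): author_id=NULL, no match -> kept with NULL
  - book 5 (Midnight Sun): author_id=6 -> matches Nelson
  - book 6 (Falling Leaves): author_id=4 -> matches Mitchell
  - book 7 (The Old House): author_id=2 -> matches Young
  - book 8 (Northern Lights): author_id=6 -> matches Nelson
All 8 rows appear; 2 have NULL author.

SQL:
SELECT a.title, b.name AS author
FROM books a
LEFT JOIN authors b ON a.author_id = b.id

Result:
title           | author  
----------------+---------
The Glass Key   | Young   
Hollow Hills    | Lopez   
Paper Boats     | NULL    
The Iron Gate   | NULL    
Midnight Sun    | Nelson  
Falling Leaves  | Mitchell
The Old House   | Young   
Northern Lights | Nelson  


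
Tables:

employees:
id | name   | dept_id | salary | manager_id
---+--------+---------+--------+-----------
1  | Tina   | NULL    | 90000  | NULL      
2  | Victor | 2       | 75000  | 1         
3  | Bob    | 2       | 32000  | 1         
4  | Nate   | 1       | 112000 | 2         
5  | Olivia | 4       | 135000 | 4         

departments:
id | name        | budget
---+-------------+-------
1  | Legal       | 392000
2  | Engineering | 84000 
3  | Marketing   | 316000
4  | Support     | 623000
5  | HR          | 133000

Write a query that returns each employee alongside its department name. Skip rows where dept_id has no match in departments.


INNER JOIN keeps only employees rows whose dept_id matches an id in departments. Walk through each employee:
  - employee 1 (Tina): dept_id=NULL, no match -> dropped
  - employee 2 (Victor): dept_id=2 -> matches Engineering
  - employee 3 (Bob): dept_id=2 -> matches Engineering
  - employee 4 (Nate): dept_id=1 -> matches Legal
  - employee 5 (Olivia): dept_id=4 -> matches Support
So 1 of 5 rows is dropped.

SQL:
SELECT a.name, b.name AS department
FROM employees a
INNER JOIN departments b ON a.dept_id = b.id

Result:
name   | department 
-------+------------
Victor | Engineering
Bob    | Engineering
Nate   | Legal      
Olivia | Support    


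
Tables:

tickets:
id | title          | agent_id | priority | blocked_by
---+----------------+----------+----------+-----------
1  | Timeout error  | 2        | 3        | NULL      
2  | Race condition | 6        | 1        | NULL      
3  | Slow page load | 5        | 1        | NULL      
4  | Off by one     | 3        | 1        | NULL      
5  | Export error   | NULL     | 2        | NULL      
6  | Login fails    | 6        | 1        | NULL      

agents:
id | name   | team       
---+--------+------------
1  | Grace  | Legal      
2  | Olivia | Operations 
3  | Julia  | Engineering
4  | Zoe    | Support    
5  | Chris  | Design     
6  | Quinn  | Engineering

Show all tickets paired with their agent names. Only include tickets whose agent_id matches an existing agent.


INNER JOIN keeps only tickets rows whose agent_id matches an id in agents. Walk through each ticket:
  - ticket 1 (Timeout error): agent_id=2 -> matches Olivia
  - ticket 2 (Race condition): agent_id=6 -> matches Quinn
  - ticket 3 (Slow page load): agent_id=5 -> matches Chris
  - ticket 4 (Off by one): agent_id=3 -> matches Julia
  - ticket 5 (Export error): agent_id=NULL, no match -> dropped
  - ticket 6 (Login fails): agent_id=6 -> matches Quinn
So 1 of 6 rows is dropped.

SQL:
SELECT a.title, b.name AS agent
FROM tickets a
INNER JOIN agents b ON a.agent_id = b.id

Result:
title          | agent 
---------------+-------
Timeout error  | Olivia
Race condition | Quinn 
Slow page load | Chris 
Off by one     | Julia 
Login fails    | Quinn 


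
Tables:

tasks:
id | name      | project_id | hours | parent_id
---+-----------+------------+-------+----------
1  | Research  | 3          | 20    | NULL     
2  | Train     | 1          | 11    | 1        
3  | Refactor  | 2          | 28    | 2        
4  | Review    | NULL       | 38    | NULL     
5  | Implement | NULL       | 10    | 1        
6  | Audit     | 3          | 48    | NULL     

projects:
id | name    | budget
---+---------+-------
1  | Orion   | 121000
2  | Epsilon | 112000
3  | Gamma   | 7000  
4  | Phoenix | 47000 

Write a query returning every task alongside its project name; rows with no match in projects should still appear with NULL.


LEFT JOIN keeps every row from tasks (the left table); where project_id has no match in projects, the project columns become NULL. Walk through each task:
  - task 1 (Research): project_id=3 -> matches Gamma
  - task 2 (Train): project_id=1 -> matches Orion
  - task 3 (Refactor): project_id=2 -> matches Epsilon
  - task 4 (Review): project_id=NULL, no match -> kept with NULL
  - task 5 (Implement): project_id=NULL, no match -> kept with NULL
  - task 6 (Audit): project_id=3 -> matches Gamma
All 6 rows appear; 2 have NULL project.

SQL:
SELECT a.name, b.name AS project
FROM tasks a
LEFT JOIN projects b ON a.project_id = b.id

Result:
name      | project
----------+--------
Research  | Gamma  
Train     | Orion  
Refactor  | Epsilon
Review    | NULL   
Implement | NULL   
Audit     | Gamma  


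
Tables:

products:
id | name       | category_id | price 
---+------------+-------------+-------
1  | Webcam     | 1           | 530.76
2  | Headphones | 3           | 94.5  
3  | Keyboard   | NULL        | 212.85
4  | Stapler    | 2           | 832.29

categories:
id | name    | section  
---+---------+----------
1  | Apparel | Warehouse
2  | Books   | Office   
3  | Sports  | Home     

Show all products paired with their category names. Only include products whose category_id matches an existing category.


INNER JOIN keeps only products rows whose category_id matches an id in categories. Walk through each product:
  - product 1 (Webcam): category_id=1 -> matches Apparel
  - product 2 (Headphones): category_id=3 -> matches Sports
  - product 3 (Keyboard): category_id=NULL, no match -> dropped
  - product 4 (Stapler): category_id=2 -> matches Books
So 1 of 4 rows is dropped.

SQL:
SELECT a.name, b.name AS category
FROM products a
INNER JOIN categories b ON a.category_id = b.id

Result:
name       | category
-----------+---------
Webcam     | Apparel 
Headphones | Sports  
Stapler    | Books   
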